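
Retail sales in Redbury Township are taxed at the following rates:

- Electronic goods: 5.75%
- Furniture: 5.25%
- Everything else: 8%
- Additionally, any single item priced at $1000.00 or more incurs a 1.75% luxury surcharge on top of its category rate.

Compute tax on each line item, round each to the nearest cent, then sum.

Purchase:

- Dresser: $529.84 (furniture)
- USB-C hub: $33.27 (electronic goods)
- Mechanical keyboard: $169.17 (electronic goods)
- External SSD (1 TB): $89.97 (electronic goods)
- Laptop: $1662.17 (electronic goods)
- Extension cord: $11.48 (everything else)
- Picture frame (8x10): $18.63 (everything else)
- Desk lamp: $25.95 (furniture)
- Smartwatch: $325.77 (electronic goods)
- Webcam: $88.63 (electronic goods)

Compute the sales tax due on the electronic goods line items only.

USB-C hub $33.27: electronic goods → 5.75% → $1.91
Mechanical keyboard $169.17: electronic goods → 5.75% → $9.73
External SSD (1 TB) $89.97: electronic goods → 5.75% → $5.17
Laptop $1662.17: electronic goods → 5.75% + 1.75% surcharge = 7.5% → $124.66
Smartwatch $325.77: electronic goods → 5.75% → $18.73
Webcam $88.63: electronic goods → 5.75% → $5.10
Tax on electronic goods = $1.91 + $9.73 + $5.17 + $124.66 + $18.73 + $5.10 = $165.30

$165.30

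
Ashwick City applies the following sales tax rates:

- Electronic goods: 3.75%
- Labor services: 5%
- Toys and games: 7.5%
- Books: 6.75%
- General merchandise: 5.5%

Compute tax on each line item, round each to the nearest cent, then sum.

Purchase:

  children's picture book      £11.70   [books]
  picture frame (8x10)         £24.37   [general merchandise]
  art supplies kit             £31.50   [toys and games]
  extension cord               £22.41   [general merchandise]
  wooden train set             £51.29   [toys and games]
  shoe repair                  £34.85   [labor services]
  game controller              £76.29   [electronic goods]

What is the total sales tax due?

Children's picture book £11.70: books → 6.75% → £0.79
Picture frame (8x10) £24.37: general merchandise → 5.5% → £1.34
Art supplies kit £31.50: toys and games → 7.5% → £2.36
Extension cord £22.41: general merchandise → 5.5% → £1.23
Wooden train set £51.29: toys and games → 7.5% → £3.85
Shoe repair £34.85: labor services → 5% → £1.74
Game controller £76.29: electronic goods → 3.75% → £2.86
Total tax = £0.79 + £1.34 + £2.36 + £1.23 + £3.85 + £1.74 + £2.86 = £14.17

£14.17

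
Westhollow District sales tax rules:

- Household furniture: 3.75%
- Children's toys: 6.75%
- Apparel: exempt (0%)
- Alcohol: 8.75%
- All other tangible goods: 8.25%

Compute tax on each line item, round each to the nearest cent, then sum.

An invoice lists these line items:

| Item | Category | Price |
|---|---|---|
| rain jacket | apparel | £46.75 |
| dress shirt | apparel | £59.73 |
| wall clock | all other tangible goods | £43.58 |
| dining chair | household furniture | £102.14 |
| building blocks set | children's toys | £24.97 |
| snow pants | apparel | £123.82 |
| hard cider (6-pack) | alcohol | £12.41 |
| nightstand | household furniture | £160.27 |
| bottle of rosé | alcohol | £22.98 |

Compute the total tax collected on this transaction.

£18.23

Rain jacket £46.75: apparel → 0% → £0.00
Dress shirt £59.73: apparel → 0% → £0.00
Wall clock £43.58: all other tangible goods → 8.25% → £3.60
Dining chair £102.14: household furniture → 3.75% → £3.83
Building blocks set £24.97: children's toys → 6.75% → £1.69
Snow pants £123.82: apparel → 0% → £0.00
Hard cider (6-pack) £12.41: alcohol → 8.75% → £1.09
Nightstand £160.27: household furniture → 3.75% → £6.01
Bottle of rosé £22.98: alcohol → 8.75% → £2.01
Total tax = £3.60 + £3.83 + £1.69 + £1.09 + £6.01 + £2.01 = £18.23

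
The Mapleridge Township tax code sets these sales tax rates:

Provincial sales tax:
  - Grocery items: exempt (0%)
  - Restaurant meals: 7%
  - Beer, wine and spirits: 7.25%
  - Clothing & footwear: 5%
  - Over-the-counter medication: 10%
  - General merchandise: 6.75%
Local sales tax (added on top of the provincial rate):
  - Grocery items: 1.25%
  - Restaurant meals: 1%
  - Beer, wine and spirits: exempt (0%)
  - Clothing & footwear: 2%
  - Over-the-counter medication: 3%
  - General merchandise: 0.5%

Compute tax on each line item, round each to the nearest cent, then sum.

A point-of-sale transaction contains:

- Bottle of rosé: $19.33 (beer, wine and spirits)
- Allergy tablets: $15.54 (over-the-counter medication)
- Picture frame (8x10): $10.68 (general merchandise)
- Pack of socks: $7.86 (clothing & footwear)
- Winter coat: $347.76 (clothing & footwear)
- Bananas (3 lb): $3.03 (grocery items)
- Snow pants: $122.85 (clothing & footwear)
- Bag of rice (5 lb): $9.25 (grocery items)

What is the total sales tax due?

Bottle of rosé $19.33: beer, wine and spirits → 7.25% + 0% local = 7.25% → $1.40
Allergy tablets $15.54: over-the-counter medication → 10% + 3% local = 13% → $2.02
Picture frame (8x10) $10.68: general merchandise → 6.75% + 0.5% local = 7.25% → $0.77
Pack of socks $7.86: clothing & footwear → 5% + 2% local = 7% → $0.55
Winter coat $347.76: clothing & footwear → 5% + 2% local = 7% → $24.34
Bananas (3 lb) $3.03: grocery items → 0% + 1.25% local = 1.25% → $0.04
Snow pants $122.85: clothing & footwear → 5% + 2% local = 7% → $8.60
Bag of rice (5 lb) $9.25: grocery items → 0% + 1.25% local = 1.25% → $0.12
Total tax = $1.40 + $2.02 + $0.77 + $0.55 + $24.34 + $0.04 + $8.60 + $0.12 = $37.84

$37.84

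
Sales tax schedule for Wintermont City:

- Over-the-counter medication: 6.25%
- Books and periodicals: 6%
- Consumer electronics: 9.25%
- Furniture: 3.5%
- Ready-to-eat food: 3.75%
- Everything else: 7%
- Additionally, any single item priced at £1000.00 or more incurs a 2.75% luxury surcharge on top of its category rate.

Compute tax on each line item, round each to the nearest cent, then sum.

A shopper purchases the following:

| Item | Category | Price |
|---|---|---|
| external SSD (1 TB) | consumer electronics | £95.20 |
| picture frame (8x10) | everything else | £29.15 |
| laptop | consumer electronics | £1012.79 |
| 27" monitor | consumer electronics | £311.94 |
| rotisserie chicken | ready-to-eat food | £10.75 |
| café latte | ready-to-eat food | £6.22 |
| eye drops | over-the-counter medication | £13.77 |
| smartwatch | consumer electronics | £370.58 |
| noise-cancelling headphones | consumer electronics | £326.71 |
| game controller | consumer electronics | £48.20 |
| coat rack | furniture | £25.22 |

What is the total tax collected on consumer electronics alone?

£228.15

External SSD (1 TB) £95.20: consumer electronics → 9.25% → £8.81
Laptop £1012.79: consumer electronics → 9.25% + 2.75% surcharge = 12% → £121.53
27" monitor £311.94: consumer electronics → 9.25% → £28.85
Smartwatch £370.58: consumer electronics → 9.25% → £34.28
Noise-cancelling headphones £326.71: consumer electronics → 9.25% → £30.22
Game controller £48.20: consumer electronics → 9.25% → £4.46
Tax on consumer electronics = £8.81 + £121.53 + £28.85 + £34.28 + £30.22 + £4.46 = £228.15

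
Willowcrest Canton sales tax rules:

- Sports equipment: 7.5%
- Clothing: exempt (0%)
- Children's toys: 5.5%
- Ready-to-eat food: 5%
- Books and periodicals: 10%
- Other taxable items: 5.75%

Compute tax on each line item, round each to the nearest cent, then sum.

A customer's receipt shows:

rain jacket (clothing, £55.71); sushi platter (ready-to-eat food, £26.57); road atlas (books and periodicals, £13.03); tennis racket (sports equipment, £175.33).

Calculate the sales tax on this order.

£15.78

Rain jacket £55.71: clothing → 0% → £0.00
Sushi platter £26.57: ready-to-eat food → 5% → £1.33
Road atlas £13.03: books and periodicals → 10% → £1.30
Tennis racket £175.33: sports equipment → 7.5% → £13.15
Total tax = £1.33 + £1.30 + £13.15 = £15.78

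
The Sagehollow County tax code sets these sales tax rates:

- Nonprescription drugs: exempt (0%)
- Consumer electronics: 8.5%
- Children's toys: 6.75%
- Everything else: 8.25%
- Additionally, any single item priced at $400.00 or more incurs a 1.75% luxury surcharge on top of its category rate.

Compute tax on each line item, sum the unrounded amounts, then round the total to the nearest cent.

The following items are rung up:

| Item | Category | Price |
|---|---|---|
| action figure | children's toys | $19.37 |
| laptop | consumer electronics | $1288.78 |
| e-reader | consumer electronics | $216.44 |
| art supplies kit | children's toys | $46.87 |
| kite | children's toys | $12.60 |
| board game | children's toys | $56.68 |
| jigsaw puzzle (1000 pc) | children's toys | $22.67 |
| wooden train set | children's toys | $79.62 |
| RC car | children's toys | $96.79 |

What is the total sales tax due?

Action figure $19.37: children's toys → 6.75% → $1.307475
Laptop $1288.78: consumer electronics → 8.5% + 1.75% surcharge = 10.25% → $132.09995
E-reader $216.44: consumer electronics → 8.5% → $18.3974
Art supplies kit $46.87: children's toys → 6.75% → $3.163725
Kite $12.60: children's toys → 6.75% → $0.8505
Board game $56.68: children's toys → 6.75% → $3.8259
Jigsaw puzzle (1000 pc) $22.67: children's toys → 6.75% → $1.530225
Wooden train set $79.62: children's toys → 6.75% → $5.37435
RC car $96.79: children's toys → 6.75% → $6.533325
Unrounded tax sum = $173.08285 → $173.08

$173.08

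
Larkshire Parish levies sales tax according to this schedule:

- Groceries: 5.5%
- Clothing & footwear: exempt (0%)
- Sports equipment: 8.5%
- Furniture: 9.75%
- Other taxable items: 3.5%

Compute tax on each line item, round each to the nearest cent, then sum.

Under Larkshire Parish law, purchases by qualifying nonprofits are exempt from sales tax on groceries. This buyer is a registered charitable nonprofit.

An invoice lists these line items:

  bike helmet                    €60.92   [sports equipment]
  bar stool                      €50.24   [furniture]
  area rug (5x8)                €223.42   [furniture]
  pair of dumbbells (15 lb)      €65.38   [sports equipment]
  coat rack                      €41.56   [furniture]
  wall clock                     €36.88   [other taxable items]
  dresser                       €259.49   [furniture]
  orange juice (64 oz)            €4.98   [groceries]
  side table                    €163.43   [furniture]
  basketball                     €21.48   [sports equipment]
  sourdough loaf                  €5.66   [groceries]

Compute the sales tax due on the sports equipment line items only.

€12.57

Bike helmet €60.92: sports equipment → 8.5% → €5.18
Pair of dumbbells (15 lb) €65.38: sports equipment → 8.5% → €5.56
Basketball €21.48: sports equipment → 8.5% → €1.83
Tax on sports equipment = €5.18 + €5.56 + €1.83 = €12.57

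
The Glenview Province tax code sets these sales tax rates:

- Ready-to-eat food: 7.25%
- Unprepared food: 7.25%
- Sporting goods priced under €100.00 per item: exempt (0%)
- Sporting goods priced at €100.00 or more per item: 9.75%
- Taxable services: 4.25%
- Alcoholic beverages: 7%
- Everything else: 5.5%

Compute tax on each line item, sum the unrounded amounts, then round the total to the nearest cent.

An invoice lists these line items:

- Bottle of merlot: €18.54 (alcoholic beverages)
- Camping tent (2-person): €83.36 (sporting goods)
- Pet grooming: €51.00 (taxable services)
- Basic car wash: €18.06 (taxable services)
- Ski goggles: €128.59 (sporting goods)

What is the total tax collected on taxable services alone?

Pet grooming €51.00: taxable services → 4.25% → €2.1675
Basic car wash €18.06: taxable services → 4.25% → €0.76755
Tax on taxable services: unrounded sum = €2.93505 → €2.94

€2.94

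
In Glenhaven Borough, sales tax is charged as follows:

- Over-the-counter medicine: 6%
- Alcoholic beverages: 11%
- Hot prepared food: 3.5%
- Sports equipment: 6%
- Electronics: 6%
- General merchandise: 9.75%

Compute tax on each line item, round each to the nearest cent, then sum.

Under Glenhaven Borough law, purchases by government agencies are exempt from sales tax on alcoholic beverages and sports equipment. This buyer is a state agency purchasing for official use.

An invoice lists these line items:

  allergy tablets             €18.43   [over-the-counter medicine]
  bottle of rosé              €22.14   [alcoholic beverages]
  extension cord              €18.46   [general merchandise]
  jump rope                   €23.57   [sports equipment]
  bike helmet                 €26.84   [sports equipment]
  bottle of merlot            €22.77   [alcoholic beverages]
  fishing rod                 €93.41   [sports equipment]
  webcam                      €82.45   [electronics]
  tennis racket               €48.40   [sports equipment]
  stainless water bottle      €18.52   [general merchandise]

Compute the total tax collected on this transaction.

Allergy tablets €18.43: over-the-counter medicine → 6% → €1.11
Bottle of rosé €22.14: alcoholic beverages, buyer-exempt → 0% → €0.00
Extension cord €18.46: general merchandise → 9.75% → €1.80
Jump rope €23.57: sports equipment, buyer-exempt → 0% → €0.00
Bike helmet €26.84: sports equipment, buyer-exempt → 0% → €0.00
Bottle of merlot €22.77: alcoholic beverages, buyer-exempt → 0% → €0.00
Fishing rod €93.41: sports equipment, buyer-exempt → 0% → €0.00
Webcam €82.45: electronics → 6% → €4.95
Tennis racket €48.40: sports equipment, buyer-exempt → 0% → €0.00
Stainless water bottle €18.52: general merchandise → 9.75% → €1.81
Total tax = €1.11 + €1.80 + €4.95 + €1.81 = €9.67

€9.67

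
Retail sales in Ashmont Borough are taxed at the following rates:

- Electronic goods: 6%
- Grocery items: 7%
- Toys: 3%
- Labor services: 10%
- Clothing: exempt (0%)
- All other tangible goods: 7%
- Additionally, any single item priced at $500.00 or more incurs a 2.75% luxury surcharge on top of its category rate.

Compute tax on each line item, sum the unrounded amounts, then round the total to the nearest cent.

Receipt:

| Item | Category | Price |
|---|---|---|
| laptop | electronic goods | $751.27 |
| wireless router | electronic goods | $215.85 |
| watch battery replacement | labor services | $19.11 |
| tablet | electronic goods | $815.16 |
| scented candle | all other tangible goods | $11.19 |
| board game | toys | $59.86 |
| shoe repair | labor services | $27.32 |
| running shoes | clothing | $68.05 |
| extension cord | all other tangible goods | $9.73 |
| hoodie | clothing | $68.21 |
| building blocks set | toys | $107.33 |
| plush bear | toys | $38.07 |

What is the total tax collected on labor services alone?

$4.64

Watch battery replacement $19.11: labor services → 10% → $1.911
Shoe repair $27.32: labor services → 10% → $2.732
Tax on labor services: unrounded sum = $4.643 → $4.64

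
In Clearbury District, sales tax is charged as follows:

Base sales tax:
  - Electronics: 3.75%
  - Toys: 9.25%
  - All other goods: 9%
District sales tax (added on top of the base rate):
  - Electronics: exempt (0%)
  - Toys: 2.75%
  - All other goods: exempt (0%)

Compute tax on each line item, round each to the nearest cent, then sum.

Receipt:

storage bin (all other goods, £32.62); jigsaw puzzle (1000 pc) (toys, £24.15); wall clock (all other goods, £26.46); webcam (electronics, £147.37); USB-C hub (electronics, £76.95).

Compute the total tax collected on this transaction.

£16.64

Storage bin £32.62: all other goods → 9% + 0% district = 9% → £2.94
Jigsaw puzzle (1000 pc) £24.15: toys → 9.25% + 2.75% district = 12% → £2.90
Wall clock £26.46: all other goods → 9% + 0% district = 9% → £2.38
Webcam £147.37: electronics → 3.75% + 0% district = 3.75% → £5.53
USB-C hub £76.95: electronics → 3.75% + 0% district = 3.75% → £2.89
Total tax = £2.94 + £2.90 + £2.38 + £5.53 + £2.89 = £16.64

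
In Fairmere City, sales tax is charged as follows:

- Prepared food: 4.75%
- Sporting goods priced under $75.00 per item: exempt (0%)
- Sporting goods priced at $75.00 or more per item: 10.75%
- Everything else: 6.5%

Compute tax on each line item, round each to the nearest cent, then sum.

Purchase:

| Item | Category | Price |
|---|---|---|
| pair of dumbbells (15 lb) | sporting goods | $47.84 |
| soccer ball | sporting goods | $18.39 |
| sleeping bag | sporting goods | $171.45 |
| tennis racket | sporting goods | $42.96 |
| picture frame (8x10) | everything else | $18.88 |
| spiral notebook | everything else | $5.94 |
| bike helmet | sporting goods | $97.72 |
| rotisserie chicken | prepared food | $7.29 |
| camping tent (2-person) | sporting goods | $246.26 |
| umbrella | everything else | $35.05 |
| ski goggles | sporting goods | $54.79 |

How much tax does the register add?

Pair of dumbbells (15 lb) $47.84: sporting goods, under $75.00 → 0% → $0.00
Soccer ball $18.39: sporting goods, under $75.00 → 0% → $0.00
Sleeping bag $171.45: sporting goods, $75.00 or more → 10.75% → $18.43
Tennis racket $42.96: sporting goods, under $75.00 → 0% → $0.00
Picture frame (8x10) $18.88: everything else → 6.5% → $1.23
Spiral notebook $5.94: everything else → 6.5% → $0.39
Bike helmet $97.72: sporting goods, $75.00 or more → 10.75% → $10.50
Rotisserie chicken $7.29: prepared food → 4.75% → $0.35
Camping tent (2-person) $246.26: sporting goods, $75.00 or more → 10.75% → $26.47
Umbrella $35.05: everything else → 6.5% → $2.28
Ski goggles $54.79: sporting goods, under $75.00 → 0% → $0.00
Total tax = $18.43 + $1.23 + $0.39 + $10.50 + $0.35 + $26.47 + $2.28 = $59.65

$59.65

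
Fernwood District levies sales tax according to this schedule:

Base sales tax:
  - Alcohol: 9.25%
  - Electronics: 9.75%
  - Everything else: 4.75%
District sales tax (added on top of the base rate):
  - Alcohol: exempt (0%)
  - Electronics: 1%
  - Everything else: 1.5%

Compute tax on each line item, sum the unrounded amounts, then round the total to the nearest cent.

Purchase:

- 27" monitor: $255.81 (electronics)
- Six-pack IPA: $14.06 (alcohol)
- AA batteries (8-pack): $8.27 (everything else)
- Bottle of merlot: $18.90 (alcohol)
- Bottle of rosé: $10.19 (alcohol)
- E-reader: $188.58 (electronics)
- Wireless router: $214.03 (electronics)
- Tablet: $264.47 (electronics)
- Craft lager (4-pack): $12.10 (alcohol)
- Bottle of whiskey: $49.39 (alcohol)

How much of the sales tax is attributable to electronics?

$99.21

27" monitor $255.81: electronics → 9.75% + 1% district = 10.75% → $27.499575
E-reader $188.58: electronics → 9.75% + 1% district = 10.75% → $20.27235
Wireless router $214.03: electronics → 9.75% + 1% district = 10.75% → $23.008225
Tablet $264.47: electronics → 9.75% + 1% district = 10.75% → $28.430525
Tax on electronics: unrounded sum = $99.210675 → $99.21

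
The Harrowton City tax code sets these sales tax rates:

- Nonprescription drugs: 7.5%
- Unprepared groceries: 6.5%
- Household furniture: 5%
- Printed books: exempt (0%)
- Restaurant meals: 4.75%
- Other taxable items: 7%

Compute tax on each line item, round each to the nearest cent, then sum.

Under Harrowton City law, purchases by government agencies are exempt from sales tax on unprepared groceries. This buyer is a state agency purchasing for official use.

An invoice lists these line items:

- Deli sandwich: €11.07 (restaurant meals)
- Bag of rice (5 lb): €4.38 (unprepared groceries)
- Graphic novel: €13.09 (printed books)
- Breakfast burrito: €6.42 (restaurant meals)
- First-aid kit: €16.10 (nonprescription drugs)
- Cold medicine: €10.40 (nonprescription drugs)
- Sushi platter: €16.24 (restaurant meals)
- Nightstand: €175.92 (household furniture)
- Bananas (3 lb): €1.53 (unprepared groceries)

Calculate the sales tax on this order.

€12.39

Deli sandwich €11.07: restaurant meals → 4.75% → €0.53
Bag of rice (5 lb) €4.38: unprepared groceries, buyer-exempt → 0% → €0.00
Graphic novel €13.09: printed books → 0% → €0.00
Breakfast burrito €6.42: restaurant meals → 4.75% → €0.30
First-aid kit €16.10: nonprescription drugs → 7.5% → €1.21
Cold medicine €10.40: nonprescription drugs → 7.5% → €0.78
Sushi platter €16.24: restaurant meals → 4.75% → €0.77
Nightstand €175.92: household furniture → 5% → €8.80
Bananas (3 lb) €1.53: unprepared groceries, buyer-exempt → 0% → €0.00
Total tax = €0.53 + €0.30 + €1.21 + €0.78 + €0.77 + €8.80 = €12.39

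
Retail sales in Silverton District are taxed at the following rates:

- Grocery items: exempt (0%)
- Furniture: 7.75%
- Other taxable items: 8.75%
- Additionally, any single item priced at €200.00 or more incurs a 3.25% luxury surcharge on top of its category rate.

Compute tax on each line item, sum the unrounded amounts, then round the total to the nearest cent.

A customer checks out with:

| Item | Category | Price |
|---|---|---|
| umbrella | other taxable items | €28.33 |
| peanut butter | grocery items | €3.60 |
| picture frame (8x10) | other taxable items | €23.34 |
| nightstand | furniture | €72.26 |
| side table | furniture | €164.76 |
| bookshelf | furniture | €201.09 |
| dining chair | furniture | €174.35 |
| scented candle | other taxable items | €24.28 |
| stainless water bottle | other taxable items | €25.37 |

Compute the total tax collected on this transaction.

Umbrella €28.33: other taxable items → 8.75% → €2.478875
Peanut butter €3.60: grocery items → 0% → €0.00
Picture frame (8x10) €23.34: other taxable items → 8.75% → €2.04225
Nightstand €72.26: furniture → 7.75% → €5.60015
Side table €164.76: furniture → 7.75% → €12.7689
Bookshelf €201.09: furniture → 7.75% + 3.25% surcharge = 11% → €22.1199
Dining chair €174.35: furniture → 7.75% → €13.512125
Scented candle €24.28: other taxable items → 8.75% → €2.1245
Stainless water bottle €25.37: other taxable items → 8.75% → €2.219875
Unrounded tax sum = €62.866575 → €62.87

€62.87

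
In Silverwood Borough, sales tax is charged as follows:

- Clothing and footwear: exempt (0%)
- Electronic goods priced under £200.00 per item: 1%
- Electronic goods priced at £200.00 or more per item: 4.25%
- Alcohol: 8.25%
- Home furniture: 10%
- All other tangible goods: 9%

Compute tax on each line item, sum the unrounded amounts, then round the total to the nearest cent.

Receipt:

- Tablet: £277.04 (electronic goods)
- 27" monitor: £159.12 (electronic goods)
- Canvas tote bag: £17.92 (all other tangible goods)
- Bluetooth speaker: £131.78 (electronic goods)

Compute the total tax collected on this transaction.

Tablet £277.04: electronic goods, £200.00 or more → 4.25% → £11.7742
27" monitor £159.12: electronic goods, under £200.00 → 1% → £1.5912
Canvas tote bag £17.92: all other tangible goods → 9% → £1.6128
Bluetooth speaker £131.78: electronic goods, under £200.00 → 1% → £1.3178
Unrounded tax sum = £16.296 → £16.30

£16.30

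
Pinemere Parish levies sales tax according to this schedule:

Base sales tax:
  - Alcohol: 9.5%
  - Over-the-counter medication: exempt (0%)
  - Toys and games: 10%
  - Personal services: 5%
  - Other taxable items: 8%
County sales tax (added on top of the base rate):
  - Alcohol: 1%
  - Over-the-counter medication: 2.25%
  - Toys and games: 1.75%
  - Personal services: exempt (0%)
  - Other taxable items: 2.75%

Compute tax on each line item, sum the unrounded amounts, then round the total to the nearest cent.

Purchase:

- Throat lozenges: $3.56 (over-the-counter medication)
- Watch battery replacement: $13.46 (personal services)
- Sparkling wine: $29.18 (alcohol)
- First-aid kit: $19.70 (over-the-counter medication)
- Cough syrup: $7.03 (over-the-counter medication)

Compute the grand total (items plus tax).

$77.35

Throat lozenges $3.56: over-the-counter medication → 0% + 2.25% county = 2.25% → $0.0801
Watch battery replacement $13.46: personal services → 5% + 0% county = 5% → $0.673
Sparkling wine $29.18: alcohol → 9.5% + 1% county = 10.5% → $3.0639
First-aid kit $19.70: over-the-counter medication → 0% + 2.25% county = 2.25% → $0.44325
Cough syrup $7.03: over-the-counter medication → 0% + 2.25% county = 2.25% → $0.158175
Subtotal = $72.93; unrounded tax = $4.418425 → $4.42; total due = $77.35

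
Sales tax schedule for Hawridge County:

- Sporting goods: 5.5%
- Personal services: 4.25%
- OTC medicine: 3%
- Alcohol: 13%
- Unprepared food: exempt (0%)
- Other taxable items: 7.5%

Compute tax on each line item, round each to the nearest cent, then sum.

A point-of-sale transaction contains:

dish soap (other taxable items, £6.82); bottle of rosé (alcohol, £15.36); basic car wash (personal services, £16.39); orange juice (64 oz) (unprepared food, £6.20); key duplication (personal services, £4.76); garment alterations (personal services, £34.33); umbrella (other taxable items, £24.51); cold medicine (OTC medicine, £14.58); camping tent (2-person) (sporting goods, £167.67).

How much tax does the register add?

Dish soap £6.82: other taxable items → 7.5% → £0.51
Bottle of rosé £15.36: alcohol → 13% → £2.00
Basic car wash £16.39: personal services → 4.25% → £0.70
Orange juice (64 oz) £6.20: unprepared food → 0% → £0.00
Key duplication £4.76: personal services → 4.25% → £0.20
Garment alterations £34.33: personal services → 4.25% → £1.46
Umbrella £24.51: other taxable items → 7.5% → £1.84
Cold medicine £14.58: OTC medicine → 3% → £0.44
Camping tent (2-person) £167.67: sporting goods → 5.5% → £9.22
Total tax = £0.51 + £2.00 + £0.70 + £0.20 + £1.46 + £1.84 + £0.44 + £9.22 = £16.37

£16.37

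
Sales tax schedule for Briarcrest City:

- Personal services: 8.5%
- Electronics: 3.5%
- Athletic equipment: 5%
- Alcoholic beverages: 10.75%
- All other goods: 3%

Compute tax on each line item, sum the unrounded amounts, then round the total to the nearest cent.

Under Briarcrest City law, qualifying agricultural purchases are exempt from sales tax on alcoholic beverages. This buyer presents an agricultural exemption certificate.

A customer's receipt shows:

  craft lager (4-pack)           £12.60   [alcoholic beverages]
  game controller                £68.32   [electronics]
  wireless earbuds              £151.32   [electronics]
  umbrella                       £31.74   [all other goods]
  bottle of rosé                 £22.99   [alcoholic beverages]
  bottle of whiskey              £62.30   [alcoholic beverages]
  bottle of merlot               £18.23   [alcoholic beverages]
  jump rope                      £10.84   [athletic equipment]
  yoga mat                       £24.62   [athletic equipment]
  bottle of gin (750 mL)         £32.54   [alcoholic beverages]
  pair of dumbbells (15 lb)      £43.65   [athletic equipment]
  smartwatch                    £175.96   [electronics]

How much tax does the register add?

£18.75

Craft lager (4-pack) £12.60: alcoholic beverages, buyer-exempt → 0% → £0.00
Game controller £68.32: electronics → 3.5% → £2.3912
Wireless earbuds £151.32: electronics → 3.5% → £5.2962
Umbrella £31.74: all other goods → 3% → £0.9522
Bottle of rosé £22.99: alcoholic beverages, buyer-exempt → 0% → £0.00
Bottle of whiskey £62.30: alcoholic beverages, buyer-exempt → 0% → £0.00
Bottle of merlot £18.23: alcoholic beverages, buyer-exempt → 0% → £0.00
Jump rope £10.84: athletic equipment → 5% → £0.542
Yoga mat £24.62: athletic equipment → 5% → £1.231
Bottle of gin (750 mL) £32.54: alcoholic beverages, buyer-exempt → 0% → £0.00
Pair of dumbbells (15 lb) £43.65: athletic equipment → 5% → £2.1825
Smartwatch £175.96: electronics → 3.5% → £6.1586
Unrounded tax sum = £18.7537 → £18.75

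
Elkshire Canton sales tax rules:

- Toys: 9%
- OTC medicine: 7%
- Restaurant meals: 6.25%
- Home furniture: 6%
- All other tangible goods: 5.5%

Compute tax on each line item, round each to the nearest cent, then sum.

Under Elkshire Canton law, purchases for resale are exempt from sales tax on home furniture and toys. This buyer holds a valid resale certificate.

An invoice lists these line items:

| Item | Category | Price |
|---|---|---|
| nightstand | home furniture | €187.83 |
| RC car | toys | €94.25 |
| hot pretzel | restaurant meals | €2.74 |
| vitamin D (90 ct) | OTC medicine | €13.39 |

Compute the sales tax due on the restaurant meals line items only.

Hot pretzel €2.74: restaurant meals → 6.25% → €0.17
Tax on restaurant meals = €0.17

€0.17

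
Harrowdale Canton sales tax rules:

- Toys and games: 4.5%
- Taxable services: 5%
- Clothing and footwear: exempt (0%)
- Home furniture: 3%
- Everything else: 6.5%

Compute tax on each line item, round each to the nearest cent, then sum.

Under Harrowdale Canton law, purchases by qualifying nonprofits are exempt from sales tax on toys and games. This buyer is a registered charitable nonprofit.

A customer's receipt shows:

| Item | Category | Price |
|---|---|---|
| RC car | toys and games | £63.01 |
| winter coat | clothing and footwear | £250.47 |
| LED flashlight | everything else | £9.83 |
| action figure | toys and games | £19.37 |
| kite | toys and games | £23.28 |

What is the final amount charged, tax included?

£366.60

RC car £63.01: toys and games, buyer-exempt → 0% → £0.00
Winter coat £250.47: clothing and footwear → 0% → £0.00
LED flashlight £9.83: everything else → 6.5% → £0.64
Action figure £19.37: toys and games, buyer-exempt → 0% → £0.00
Kite £23.28: toys and games, buyer-exempt → 0% → £0.00
Subtotal = £365.96; tax = £0.64; total due = £366.60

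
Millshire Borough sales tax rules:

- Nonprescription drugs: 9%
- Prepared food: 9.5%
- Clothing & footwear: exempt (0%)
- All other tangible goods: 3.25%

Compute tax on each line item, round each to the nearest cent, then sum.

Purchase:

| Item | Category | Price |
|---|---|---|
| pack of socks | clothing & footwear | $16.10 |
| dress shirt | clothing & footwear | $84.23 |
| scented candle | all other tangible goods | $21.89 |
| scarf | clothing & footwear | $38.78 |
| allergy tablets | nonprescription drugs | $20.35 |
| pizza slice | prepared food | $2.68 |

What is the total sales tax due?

Pack of socks $16.10: clothing & footwear → 0% → $0.00
Dress shirt $84.23: clothing & footwear → 0% → $0.00
Scented candle $21.89: all other tangible goods → 3.25% → $0.71
Scarf $38.78: clothing & footwear → 0% → $0.00
Allergy tablets $20.35: nonprescription drugs → 9% → $1.83
Pizza slice $2.68: prepared food → 9.5% → $0.25
Total tax = $0.71 + $1.83 + $0.25 = $2.79

$2.79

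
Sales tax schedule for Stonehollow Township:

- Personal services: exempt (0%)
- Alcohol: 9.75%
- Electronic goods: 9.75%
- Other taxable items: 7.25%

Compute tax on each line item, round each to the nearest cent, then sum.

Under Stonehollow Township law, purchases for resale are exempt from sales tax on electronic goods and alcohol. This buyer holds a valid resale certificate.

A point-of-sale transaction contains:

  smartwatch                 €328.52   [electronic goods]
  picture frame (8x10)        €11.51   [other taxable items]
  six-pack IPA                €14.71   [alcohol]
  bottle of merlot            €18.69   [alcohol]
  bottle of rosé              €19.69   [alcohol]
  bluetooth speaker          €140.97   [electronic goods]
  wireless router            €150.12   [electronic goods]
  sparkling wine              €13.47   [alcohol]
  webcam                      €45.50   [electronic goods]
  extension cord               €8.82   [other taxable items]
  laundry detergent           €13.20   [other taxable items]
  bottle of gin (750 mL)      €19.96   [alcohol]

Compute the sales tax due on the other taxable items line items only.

Picture frame (8x10) €11.51: other taxable items → 7.25% → €0.83
Extension cord €8.82: other taxable items → 7.25% → €0.64
Laundry detergent €13.20: other taxable items → 7.25% → €0.96
Tax on other taxable items = €0.83 + €0.64 + €0.96 = €2.43

€2.43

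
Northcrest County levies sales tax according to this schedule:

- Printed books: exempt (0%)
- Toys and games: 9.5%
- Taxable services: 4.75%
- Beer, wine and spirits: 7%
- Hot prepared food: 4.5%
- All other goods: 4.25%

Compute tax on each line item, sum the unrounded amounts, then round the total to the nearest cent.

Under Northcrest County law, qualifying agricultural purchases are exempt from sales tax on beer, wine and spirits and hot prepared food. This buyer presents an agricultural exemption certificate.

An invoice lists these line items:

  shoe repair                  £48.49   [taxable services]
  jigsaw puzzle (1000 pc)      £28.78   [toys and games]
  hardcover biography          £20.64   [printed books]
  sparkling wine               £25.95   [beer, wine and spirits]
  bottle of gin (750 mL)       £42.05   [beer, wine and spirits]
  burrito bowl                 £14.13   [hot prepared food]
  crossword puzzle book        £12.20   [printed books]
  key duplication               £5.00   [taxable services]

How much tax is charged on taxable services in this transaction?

£2.54

Shoe repair £48.49: taxable services → 4.75% → £2.303275
Key duplication £5.00: taxable services → 4.75% → £0.2375
Tax on taxable services: unrounded sum = £2.540775 → £2.54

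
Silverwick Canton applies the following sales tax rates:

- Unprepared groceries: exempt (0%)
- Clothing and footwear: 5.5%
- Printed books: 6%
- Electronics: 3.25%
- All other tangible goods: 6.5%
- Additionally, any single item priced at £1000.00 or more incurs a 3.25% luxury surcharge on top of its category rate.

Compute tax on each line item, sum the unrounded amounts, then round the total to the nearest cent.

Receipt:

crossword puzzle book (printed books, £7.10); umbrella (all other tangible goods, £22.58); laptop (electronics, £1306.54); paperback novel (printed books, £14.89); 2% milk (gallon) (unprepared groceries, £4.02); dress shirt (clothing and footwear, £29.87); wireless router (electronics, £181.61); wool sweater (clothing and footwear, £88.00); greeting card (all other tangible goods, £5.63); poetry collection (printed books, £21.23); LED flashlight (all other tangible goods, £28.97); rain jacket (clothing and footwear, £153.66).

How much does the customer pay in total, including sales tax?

Crossword puzzle book £7.10: printed books → 6% → £0.426
Umbrella £22.58: all other tangible goods → 6.5% → £1.4677
Laptop £1306.54: electronics → 3.25% + 3.25% surcharge = 6.5% → £84.9251
Paperback novel £14.89: printed books → 6% → £0.8934
2% milk (gallon) £4.02: unprepared groceries → 0% → £0.00
Dress shirt £29.87: clothing and footwear → 5.5% → £1.64285
Wireless router £181.61: electronics → 3.25% → £5.902325
Wool sweater £88.00: clothing and footwear → 5.5% → £4.84
Greeting card £5.63: all other tangible goods → 6.5% → £0.36595
Poetry collection £21.23: printed books → 6% → £1.2738
LED flashlight £28.97: all other tangible goods → 6.5% → £1.88305
Rain jacket £153.66: clothing and footwear → 5.5% → £8.4513
Subtotal = £1864.10; unrounded tax = £112.071475 → £112.07; total due = £1976.17

£1976.17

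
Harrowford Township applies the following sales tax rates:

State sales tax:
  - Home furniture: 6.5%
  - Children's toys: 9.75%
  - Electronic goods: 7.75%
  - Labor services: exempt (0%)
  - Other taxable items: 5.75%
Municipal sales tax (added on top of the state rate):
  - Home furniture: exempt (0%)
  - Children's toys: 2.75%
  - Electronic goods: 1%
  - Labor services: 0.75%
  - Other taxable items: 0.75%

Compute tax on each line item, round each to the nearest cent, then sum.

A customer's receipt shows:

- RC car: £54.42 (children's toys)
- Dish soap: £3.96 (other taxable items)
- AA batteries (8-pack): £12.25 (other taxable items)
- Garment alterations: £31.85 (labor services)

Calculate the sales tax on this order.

RC car £54.42: children's toys → 9.75% + 2.75% municipal = 12.5% → £6.80
Dish soap £3.96: other taxable items → 5.75% + 0.75% municipal = 6.5% → £0.26
AA batteries (8-pack) £12.25: other taxable items → 5.75% + 0.75% municipal = 6.5% → £0.80
Garment alterations £31.85: labor services → 0% + 0.75% municipal = 0.75% → £0.24
Total tax = £6.80 + £0.26 + £0.80 + £0.24 = £8.10

£8.10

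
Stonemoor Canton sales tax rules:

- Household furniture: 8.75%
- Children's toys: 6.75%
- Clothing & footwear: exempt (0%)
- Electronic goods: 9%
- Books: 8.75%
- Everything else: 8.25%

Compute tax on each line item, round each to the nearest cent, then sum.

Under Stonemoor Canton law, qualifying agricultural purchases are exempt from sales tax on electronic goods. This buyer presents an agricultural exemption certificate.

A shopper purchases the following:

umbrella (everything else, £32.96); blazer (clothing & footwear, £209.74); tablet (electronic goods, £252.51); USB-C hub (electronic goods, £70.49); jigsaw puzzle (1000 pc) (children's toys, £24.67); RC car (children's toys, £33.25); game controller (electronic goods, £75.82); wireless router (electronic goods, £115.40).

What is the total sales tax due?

£6.63

Umbrella £32.96: everything else → 8.25% → £2.72
Blazer £209.74: clothing & footwear → 0% → £0.00
Tablet £252.51: electronic goods, buyer-exempt → 0% → £0.00
USB-C hub £70.49: electronic goods, buyer-exempt → 0% → £0.00
Jigsaw puzzle (1000 pc) £24.67: children's toys → 6.75% → £1.67
RC car £33.25: children's toys → 6.75% → £2.24
Game controller £75.82: electronic goods, buyer-exempt → 0% → £0.00
Wireless router £115.40: electronic goods, buyer-exempt → 0% → £0.00
Total tax = £2.72 + £1.67 + £2.24 = £6.63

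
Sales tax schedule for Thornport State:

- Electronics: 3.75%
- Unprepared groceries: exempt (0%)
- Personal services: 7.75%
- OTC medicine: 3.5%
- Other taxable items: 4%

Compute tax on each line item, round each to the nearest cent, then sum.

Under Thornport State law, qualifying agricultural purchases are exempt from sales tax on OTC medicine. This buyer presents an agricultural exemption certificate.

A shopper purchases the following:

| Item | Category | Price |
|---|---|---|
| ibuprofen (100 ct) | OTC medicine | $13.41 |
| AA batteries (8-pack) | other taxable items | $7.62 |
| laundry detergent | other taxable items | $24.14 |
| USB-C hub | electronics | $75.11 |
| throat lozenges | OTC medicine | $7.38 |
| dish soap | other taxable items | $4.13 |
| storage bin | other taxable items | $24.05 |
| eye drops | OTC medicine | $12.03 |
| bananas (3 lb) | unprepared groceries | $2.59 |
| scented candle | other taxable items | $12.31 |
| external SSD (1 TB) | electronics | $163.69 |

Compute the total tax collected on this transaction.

$11.85

Ibuprofen (100 ct) $13.41: OTC medicine, buyer-exempt → 0% → $0.00
AA batteries (8-pack) $7.62: other taxable items → 4% → $0.30
Laundry detergent $24.14: other taxable items → 4% → $0.97
USB-C hub $75.11: electronics → 3.75% → $2.82
Throat lozenges $7.38: OTC medicine, buyer-exempt → 0% → $0.00
Dish soap $4.13: other taxable items → 4% → $0.17
Storage bin $24.05: other taxable items → 4% → $0.96
Eye drops $12.03: OTC medicine, buyer-exempt → 0% → $0.00
Bananas (3 lb) $2.59: unprepared groceries → 0% → $0.00
Scented candle $12.31: other taxable items → 4% → $0.49
External SSD (1 TB) $163.69: electronics → 3.75% → $6.14
Total tax = $0.30 + $0.97 + $2.82 + $0.17 + $0.96 + $0.49 + $6.14 = $11.85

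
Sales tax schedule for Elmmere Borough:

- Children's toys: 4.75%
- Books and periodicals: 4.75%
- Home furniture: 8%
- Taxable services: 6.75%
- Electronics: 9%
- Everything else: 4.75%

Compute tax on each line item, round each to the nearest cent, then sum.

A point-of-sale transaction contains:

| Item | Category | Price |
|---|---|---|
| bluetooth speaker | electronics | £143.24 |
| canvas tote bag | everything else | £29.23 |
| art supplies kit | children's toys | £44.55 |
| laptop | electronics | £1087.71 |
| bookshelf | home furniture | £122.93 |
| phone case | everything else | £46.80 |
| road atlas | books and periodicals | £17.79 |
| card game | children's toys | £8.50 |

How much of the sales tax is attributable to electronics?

Bluetooth speaker £143.24: electronics → 9% → £12.89
Laptop £1087.71: electronics → 9% → £97.89
Tax on electronics = £12.89 + £97.89 = £110.78

£110.78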